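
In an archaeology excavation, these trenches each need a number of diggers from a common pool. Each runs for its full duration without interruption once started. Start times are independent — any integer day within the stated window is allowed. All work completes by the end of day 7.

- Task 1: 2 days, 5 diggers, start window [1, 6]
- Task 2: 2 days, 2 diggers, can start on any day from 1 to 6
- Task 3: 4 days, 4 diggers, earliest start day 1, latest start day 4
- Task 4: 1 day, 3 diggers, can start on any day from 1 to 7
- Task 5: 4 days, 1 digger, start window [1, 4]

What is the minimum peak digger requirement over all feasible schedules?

6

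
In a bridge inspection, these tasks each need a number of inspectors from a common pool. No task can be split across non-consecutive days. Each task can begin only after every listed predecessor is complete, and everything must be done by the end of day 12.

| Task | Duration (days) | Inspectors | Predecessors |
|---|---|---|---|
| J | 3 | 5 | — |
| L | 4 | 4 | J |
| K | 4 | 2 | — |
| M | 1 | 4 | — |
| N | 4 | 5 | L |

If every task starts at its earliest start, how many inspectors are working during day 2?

At early start, day 2 has: J, K.
Demand: 5 + 2 = 7.

7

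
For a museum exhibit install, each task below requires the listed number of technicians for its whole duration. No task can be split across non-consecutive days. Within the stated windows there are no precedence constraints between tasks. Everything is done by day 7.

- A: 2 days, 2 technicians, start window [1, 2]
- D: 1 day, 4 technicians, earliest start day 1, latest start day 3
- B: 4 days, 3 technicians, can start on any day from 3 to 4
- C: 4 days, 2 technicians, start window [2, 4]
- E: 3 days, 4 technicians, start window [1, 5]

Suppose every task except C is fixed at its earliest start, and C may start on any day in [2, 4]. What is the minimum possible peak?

10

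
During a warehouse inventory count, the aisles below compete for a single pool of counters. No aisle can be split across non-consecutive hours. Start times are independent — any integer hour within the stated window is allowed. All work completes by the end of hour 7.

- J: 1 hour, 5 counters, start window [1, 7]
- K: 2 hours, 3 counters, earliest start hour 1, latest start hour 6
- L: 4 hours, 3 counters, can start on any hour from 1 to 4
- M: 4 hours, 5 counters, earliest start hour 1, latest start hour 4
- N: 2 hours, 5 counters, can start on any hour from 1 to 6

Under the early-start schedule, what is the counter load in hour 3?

At early start, hour 3 has: L, M.
Demand: 3 + 5 = 8.

8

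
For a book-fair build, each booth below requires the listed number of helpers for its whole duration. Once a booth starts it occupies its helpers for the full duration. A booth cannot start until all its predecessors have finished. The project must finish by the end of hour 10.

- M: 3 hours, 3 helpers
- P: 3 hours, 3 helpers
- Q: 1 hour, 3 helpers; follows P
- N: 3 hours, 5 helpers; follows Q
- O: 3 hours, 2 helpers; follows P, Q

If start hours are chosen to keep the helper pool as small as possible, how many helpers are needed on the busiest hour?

Early-start (M@1, P@1, Q@4, N@5, O@5) gives peak 7: h1:6  h2:6  h3:6  h4:3  h5:7  h6:7  h7:7  h8:0  h9:0  h10:0.
Shift M→5, N→8.
Schedule M@5, P@1, Q@4, N@8, O@5: h1:3  h2:3  h3:3  h4:3  h5:5  h6:5  h7:5  h8:5  h9:5  h10:5 — peak 5.
Total helper-hours = 42 over 10 hours ⇒ peak ≥ ⌈42/10⌉ = 5, so 5 is optimal.

5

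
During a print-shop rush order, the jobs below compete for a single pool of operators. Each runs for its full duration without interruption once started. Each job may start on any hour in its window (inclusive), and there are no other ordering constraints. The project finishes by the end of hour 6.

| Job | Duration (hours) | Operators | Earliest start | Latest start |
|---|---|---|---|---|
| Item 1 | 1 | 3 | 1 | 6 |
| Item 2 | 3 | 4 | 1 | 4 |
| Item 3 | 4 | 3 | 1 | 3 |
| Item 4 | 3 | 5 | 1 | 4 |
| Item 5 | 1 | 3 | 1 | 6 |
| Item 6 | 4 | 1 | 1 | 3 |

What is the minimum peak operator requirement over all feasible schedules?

Early-start (Item 1@1, Item 2@1, Item 3@1, Item 4@1, Item 5@1, Item 6@1) gives peak 19: h1:19  h2:13  h3:13  h4:4  h5:0  h6:0.
Shift Item 3→2, Item 4→4, Item 5→6.
Schedule Item 1@1, Item 2@1, Item 3@2, Item 4@4, Item 5@6, Item 6@1: h1:8  h2:8  h3:8  h4:9  h5:8  h6:8 — peak 9.
Total operator-hours = 49 over 6 hours ⇒ peak ≥ ⌈49/6⌉ = 9, so 9 is optimal.

9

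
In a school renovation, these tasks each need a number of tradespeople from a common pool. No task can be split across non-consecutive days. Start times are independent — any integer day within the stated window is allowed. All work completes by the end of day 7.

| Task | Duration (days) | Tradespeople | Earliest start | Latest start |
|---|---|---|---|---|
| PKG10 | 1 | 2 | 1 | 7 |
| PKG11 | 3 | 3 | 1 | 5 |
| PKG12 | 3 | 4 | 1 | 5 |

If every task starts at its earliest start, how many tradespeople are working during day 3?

At early start, day 3 has: PKG11, PKG12.
Demand: 3 + 4 = 7.

7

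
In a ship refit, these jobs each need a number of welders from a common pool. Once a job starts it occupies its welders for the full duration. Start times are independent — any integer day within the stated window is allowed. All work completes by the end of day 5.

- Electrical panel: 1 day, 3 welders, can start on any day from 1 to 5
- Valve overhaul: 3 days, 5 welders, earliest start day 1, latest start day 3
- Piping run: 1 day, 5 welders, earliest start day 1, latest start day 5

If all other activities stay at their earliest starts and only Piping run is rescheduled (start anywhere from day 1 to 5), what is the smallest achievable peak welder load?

Piping run@1: d1:13  d2:5  d3:5  d4:0  d5:0 → peak 13
Piping run@2: d1:8  d2:10  d3:5  d4:0  d5:0 → peak 10
Piping run@3: d1:8  d2:5  d3:10  d4:0  d5:0 → peak 10
Piping run@4: d1:8  d2:5  d3:5  d4:5  d5:0 → peak 8
Piping run@5: d1:8  d2:5  d3:5  d4:0  d5:5 → peak 8
Best is Piping run@4, peak 8.

8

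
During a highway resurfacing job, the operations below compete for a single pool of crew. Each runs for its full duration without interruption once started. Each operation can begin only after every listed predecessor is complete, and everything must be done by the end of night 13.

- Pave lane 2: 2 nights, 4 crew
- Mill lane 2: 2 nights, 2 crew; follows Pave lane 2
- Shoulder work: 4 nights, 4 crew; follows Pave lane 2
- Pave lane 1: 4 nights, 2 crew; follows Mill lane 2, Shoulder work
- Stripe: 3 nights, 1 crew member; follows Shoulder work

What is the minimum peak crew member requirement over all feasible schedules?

4

Early-start (Pave lane 2@1, Mill lane 2@3, Shoulder work@3, Pave lane 1@7, Stripe@7) gives peak 6: n1:4  n2:4  n3:6  n4:6  n5:4  n6:4  n7:3  n8:3  n9:3  n10:2  n11:0  n12:0  n13:0.
Shift Shoulder work→5, Pave lane 1→9, Stripe→9.
Schedule Pave lane 2@1, Mill lane 2@3, Shoulder work@5, Pave lane 1@9, Stripe@9: n1:4  n2:4  n3:2  n4:2  n5:4  n6:4  n7:4  n8:4  n9:3  n10:3  n11:3  n12:2  n13:0 — peak 4.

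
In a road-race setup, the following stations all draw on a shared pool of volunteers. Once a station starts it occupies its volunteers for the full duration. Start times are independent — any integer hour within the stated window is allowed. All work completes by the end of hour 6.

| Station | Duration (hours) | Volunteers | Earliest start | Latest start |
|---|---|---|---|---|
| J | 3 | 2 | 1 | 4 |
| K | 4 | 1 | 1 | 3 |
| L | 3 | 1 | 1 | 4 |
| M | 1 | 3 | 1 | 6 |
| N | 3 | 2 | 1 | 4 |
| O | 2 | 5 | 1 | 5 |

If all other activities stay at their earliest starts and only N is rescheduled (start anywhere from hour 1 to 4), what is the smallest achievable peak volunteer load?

N@1: h1:14  h2:11  h3:6  h4:1  h5:0  h6:0 → peak 14
N@2: h1:12  h2:11  h3:6  h4:3  h5:0  h6:0 → peak 12
N@3: h1:12  h2:9  h3:6  h4:3  h5:2  h6:0 → peak 12
N@4: h1:12  h2:9  h3:4  h4:3  h5:2  h6:2 → peak 12
Best is N@2, peak 12.

12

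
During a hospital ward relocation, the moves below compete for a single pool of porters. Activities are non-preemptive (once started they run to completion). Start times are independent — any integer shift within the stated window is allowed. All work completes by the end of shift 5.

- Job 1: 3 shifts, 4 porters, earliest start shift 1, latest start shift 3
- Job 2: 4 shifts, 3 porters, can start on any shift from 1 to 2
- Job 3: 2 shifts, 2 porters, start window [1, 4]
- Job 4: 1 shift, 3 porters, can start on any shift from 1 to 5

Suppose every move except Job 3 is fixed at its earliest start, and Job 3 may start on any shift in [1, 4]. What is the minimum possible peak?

Job 3@1: s1:12  s2:9  s3:7  s4:3  s5:0 → peak 12
Job 3@2: s1:10  s2:9  s3:9  s4:3  s5:0 → peak 10
Job 3@3: s1:10  s2:7  s3:9  s4:5  s5:0 → peak 10
Job 3@4: s1:10  s2:7  s3:7  s4:5  s5:2 → peak 10
Best is Job 3@2, peak 10.

10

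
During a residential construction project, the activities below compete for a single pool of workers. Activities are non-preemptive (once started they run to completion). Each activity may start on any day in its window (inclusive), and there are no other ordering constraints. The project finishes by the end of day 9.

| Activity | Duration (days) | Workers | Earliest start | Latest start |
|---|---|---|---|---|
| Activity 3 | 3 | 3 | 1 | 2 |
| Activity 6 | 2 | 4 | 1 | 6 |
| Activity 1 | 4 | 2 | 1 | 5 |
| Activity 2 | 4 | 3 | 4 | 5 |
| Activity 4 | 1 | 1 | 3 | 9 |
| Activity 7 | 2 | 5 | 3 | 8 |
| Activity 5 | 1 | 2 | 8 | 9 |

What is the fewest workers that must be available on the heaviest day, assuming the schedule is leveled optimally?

7

Early-start (Activity 3@1, Activity 6@1, Activity 1@1, Activity 2@4, Activity 4@3, Activity 7@3, Activity 5@8) gives peak 11: d1:9  d2:9  d3:11  d4:10  d5:3  d6:3  d7:3  d8:2  d9:0.
Shift Activity 1→3, Activity 7→8.
Schedule Activity 3@1, Activity 6@1, Activity 1@3, Activity 2@4, Activity 4@3, Activity 7@8, Activity 5@8: d1:7  d2:7  d3:6  d4:5  d5:5  d6:5  d7:3  d8:7  d9:5 — peak 7.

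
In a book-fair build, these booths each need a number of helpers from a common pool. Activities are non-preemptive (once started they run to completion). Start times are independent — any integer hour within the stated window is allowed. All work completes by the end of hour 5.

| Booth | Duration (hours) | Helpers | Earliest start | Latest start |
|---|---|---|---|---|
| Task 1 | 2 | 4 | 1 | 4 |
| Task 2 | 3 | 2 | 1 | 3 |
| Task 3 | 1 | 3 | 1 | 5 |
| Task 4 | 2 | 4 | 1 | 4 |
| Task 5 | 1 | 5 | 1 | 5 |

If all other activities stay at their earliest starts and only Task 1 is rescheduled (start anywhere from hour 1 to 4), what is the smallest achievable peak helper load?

14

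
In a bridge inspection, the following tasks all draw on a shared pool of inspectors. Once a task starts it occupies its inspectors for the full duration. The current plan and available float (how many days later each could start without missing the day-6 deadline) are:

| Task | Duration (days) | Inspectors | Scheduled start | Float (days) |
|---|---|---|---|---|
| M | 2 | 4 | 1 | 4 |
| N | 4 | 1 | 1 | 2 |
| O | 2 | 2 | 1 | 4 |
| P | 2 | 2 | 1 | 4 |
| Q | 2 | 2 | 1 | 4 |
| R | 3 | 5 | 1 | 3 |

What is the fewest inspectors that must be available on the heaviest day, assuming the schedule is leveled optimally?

Early-start (M@1, N@1, O@1, P@1, Q@1, R@1) gives peak 16: d1:16  d2:16  d3:6  d4:1  d5:0  d6:0.
Shift P→3, Q→5, R→3.
Schedule M@1, N@1, O@1, P@3, Q@5, R@3: d1:7  d2:7  d3:8  d4:8  d5:7  d6:2 — peak 8.

8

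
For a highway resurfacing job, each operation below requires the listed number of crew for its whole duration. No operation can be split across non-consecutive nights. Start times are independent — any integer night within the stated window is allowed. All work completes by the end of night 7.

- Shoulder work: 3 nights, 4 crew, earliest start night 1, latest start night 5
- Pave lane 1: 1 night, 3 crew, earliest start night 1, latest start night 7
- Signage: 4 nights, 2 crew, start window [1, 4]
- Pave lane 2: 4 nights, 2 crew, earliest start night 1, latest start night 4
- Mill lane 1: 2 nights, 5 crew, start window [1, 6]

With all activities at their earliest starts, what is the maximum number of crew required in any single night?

Early-start schedule: Shoulder work@1, Pave lane 1@1, Signage@1, Pave lane 2@1, Mill lane 1@1.
Load per night: night 1: 16, night 2: 13, night 3: 8, night 4: 4, night 5: 0, night 6: 0, night 7: 0.
Peak is 16.

16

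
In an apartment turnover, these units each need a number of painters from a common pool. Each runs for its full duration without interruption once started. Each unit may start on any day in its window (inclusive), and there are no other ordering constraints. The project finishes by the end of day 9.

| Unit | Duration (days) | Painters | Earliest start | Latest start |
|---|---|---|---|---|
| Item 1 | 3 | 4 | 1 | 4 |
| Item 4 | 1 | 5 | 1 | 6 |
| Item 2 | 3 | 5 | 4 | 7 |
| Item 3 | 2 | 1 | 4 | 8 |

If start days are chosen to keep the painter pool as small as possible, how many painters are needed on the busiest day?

Early-start (Item 1@1, Item 4@1, Item 2@4, Item 3@4) gives peak 9: d1:9  d2:4  d3:4  d4:6  d5:6  d6:5  d7:0  d8:0  d9:0.
Shift Item 4→4, Item 2→5, Item 3→8.
Schedule Item 1@1, Item 4@4, Item 2@5, Item 3@8: d1:4  d2:4  d3:4  d4:5  d5:5  d6:5  d7:5  d8:1  d9:1 — peak 5.

5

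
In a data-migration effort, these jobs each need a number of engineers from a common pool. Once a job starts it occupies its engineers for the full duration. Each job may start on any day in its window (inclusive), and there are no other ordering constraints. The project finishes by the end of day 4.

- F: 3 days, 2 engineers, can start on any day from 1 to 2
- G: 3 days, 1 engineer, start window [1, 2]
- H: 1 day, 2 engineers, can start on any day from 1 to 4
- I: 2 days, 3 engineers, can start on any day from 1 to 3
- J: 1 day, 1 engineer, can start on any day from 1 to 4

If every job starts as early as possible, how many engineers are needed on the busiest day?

Early-start schedule: F@1, G@1, H@1, I@1, J@1.
Load per day: day 1: 9, day 2: 6, day 3: 3, day 4: 0.
Peak is 9.

9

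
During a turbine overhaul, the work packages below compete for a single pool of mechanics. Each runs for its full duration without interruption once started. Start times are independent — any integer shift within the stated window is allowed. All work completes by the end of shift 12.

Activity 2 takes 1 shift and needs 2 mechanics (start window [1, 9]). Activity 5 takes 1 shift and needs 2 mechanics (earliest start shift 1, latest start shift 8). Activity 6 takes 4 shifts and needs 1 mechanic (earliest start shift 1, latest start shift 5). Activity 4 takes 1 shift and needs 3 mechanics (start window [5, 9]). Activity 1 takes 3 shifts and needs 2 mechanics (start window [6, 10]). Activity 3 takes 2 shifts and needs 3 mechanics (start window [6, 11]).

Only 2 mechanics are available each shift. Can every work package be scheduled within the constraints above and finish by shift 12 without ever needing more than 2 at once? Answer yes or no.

The minimum achievable peak is 3; 2 < 3, so no feasible schedule stays within the cap.

no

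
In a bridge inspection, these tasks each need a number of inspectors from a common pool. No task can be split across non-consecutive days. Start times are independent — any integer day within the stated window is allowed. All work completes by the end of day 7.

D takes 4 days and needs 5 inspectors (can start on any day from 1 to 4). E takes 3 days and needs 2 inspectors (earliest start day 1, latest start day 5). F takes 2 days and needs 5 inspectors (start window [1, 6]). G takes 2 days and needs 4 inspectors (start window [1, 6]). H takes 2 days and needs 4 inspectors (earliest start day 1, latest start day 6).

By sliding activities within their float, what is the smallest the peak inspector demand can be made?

Early-start (D@1, E@1, F@1, G@1, H@1) gives peak 20: d1:20  d2:20  d3:7  d4:5  d5:0  d6:0  d7:0.
Shift F→5, G→4, H→6.
Schedule D@1, E@1, F@5, G@4, H@6: d1:7  d2:7  d3:7  d4:9  d5:9  d6:9  d7:4 — peak 9.

9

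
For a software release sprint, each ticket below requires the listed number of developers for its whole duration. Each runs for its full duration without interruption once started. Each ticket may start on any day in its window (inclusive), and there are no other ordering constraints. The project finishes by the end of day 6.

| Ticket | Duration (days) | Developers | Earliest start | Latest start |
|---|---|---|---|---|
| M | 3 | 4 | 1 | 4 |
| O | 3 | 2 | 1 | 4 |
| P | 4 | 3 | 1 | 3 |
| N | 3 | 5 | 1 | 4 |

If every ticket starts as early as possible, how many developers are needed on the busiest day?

Early-start schedule: M@1, O@1, P@1, N@1.
Load per day: day 1: 14, day 2: 14, day 3: 14, day 4: 3, day 5: 0, day 6: 0.
Peak is 14.

14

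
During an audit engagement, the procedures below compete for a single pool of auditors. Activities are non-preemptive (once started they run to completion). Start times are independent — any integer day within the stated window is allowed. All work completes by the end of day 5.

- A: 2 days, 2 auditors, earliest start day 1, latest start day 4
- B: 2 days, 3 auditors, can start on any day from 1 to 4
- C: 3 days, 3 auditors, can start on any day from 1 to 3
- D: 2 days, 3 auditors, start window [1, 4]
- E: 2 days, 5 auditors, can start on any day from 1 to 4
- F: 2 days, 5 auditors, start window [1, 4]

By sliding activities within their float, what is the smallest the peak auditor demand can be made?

11

Early-start (A@1, B@1, C@1, D@1, E@1, F@1) gives peak 21: d1:21  d2:21  d3:3  d4:0  d5:0.
Shift E→3, F→4.
Schedule A@1, B@1, C@1, D@1, E@3, F@4: d1:11  d2:11  d3:8  d4:10  d5:5 — peak 11.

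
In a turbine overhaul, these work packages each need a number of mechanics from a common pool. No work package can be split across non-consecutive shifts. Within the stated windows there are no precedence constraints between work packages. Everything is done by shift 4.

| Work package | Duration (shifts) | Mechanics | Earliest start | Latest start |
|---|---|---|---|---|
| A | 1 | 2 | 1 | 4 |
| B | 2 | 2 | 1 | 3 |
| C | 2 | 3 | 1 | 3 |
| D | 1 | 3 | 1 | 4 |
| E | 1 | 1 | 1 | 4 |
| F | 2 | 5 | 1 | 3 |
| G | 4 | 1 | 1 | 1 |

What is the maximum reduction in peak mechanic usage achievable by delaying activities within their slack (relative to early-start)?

9

Early-start peak: s1:17  s2:11  s3:1  s4:1 ⇒ 17.
Leveled (A@1, B@2, C@3, D@4, E@3, F@1, G@1): s1:8  s2:8  s3:7  s4:7 ⇒ 8.
Reduction 17 − 8 = 9.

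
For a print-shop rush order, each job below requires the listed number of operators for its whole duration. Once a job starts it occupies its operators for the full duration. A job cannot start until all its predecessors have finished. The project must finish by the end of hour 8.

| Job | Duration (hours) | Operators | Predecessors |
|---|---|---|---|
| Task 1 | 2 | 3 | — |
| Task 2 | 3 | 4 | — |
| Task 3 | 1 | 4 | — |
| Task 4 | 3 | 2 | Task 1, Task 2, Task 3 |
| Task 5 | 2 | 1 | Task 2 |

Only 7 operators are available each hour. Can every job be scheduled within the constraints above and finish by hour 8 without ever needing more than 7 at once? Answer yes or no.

Schedule Task 1@1, Task 2@1, Task 3@4, Task 4@5, Task 5@4: h1:7  h2:7  h3:4  h4:5  h5:3  h6:2  h7:2  h8:0 — peak 7 ≤ 7.

yes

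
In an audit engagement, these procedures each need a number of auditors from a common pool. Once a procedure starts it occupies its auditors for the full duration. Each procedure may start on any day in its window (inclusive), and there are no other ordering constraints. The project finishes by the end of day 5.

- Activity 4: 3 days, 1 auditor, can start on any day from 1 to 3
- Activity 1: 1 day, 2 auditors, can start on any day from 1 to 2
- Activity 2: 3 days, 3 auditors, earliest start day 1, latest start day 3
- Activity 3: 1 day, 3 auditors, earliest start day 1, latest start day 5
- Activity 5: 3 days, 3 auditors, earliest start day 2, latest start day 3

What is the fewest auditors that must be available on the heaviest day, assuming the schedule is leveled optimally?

Early-start (Activity 4@1, Activity 1@1, Activity 2@1, Activity 3@1, Activity 5@2) gives peak 9: d1:9  d2:7  d3:7  d4:3  d5:0.
Shift Activity 3→2, Activity 5→3.
Schedule Activity 4@1, Activity 1@1, Activity 2@1, Activity 3@2, Activity 5@3: d1:6  d2:7  d3:7  d4:3  d5:3 — peak 7.

7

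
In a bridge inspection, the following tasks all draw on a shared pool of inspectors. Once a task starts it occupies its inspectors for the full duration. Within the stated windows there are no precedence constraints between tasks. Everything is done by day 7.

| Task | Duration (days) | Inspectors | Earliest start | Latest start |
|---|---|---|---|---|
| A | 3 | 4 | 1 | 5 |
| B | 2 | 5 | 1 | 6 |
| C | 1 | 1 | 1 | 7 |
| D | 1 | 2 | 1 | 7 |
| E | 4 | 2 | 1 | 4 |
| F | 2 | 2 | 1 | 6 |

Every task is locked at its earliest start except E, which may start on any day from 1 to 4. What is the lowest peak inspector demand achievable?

E@1: d1:16  d2:13  d3:6  d4:2  d5:0  d6:0  d7:0 → peak 16
E@2: d1:14  d2:13  d3:6  d4:2  d5:2  d6:0  d7:0 → peak 14
E@3: d1:14  d2:11  d3:6  d4:2  d5:2  d6:2  d7:0 → peak 14
E@4: d1:14  d2:11  d3:4  d4:2  d5:2  d6:2  d7:2 → peak 14
Best is E@2, peak 14.

14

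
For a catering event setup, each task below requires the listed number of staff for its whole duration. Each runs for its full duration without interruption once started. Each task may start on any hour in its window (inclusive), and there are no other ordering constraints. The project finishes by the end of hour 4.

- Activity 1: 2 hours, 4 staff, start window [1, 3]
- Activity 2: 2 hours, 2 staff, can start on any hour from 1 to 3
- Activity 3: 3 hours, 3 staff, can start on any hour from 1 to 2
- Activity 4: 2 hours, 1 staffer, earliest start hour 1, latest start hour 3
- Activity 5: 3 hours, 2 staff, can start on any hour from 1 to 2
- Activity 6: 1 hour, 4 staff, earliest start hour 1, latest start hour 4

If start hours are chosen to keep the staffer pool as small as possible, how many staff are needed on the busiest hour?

Early-start (Activity 1@1, Activity 2@1, Activity 3@1, Activity 4@1, Activity 5@1, Activity 6@1) gives peak 16: h1:16  h2:12  h3:5  h4:0.
Shift Activity 2→3, Activity 4→3, Activity 6→4.
Schedule Activity 1@1, Activity 2@3, Activity 3@1, Activity 4@3, Activity 5@1, Activity 6@4: h1:9  h2:9  h3:8  h4:7 — peak 9.
Total staffer-hours = 33 over 4 hours ⇒ peak ≥ ⌈33/4⌉ = 9, so 9 is optimal.

9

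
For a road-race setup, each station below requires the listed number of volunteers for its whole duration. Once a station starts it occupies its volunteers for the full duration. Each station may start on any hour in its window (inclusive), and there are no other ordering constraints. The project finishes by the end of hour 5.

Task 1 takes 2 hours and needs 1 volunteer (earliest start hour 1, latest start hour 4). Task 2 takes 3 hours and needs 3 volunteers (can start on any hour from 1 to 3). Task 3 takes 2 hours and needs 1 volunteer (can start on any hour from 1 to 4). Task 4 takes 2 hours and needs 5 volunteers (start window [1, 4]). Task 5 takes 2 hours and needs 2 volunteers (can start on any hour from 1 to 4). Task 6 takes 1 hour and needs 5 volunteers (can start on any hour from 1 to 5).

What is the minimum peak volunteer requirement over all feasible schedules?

Early-start (Task 1@1, Task 2@1, Task 3@1, Task 4@1, Task 5@1, Task 6@1) gives peak 17: h1:17  h2:12  h3:3  h4:0  h5:0.
Shift Task 4→3, Task 6→5.
Schedule Task 1@1, Task 2@1, Task 3@1, Task 4@3, Task 5@1, Task 6@5: h1:7  h2:7  h3:8  h4:5  h5:5 — peak 8.

8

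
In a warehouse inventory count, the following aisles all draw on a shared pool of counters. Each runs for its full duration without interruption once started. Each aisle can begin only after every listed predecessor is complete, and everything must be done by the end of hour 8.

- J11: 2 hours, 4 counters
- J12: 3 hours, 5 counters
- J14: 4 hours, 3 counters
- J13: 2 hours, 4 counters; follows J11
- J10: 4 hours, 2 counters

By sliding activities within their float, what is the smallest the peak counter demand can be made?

7

Early-start (J11@1, J12@1, J14@1, J13@3, J10@1) gives peak 14: h1:14  h2:14  h3:14  h4:9  h5:0  h6:0  h7:0  h8:0.
Shift J12→5, J10→5.
Schedule J11@1, J12@5, J14@1, J13@3, J10@5: h1:7  h2:7  h3:7  h4:7  h5:7  h6:7  h7:7  h8:2 — peak 7.
Total counter-hours = 51 over 8 hours ⇒ peak ≥ ⌈51/8⌉ = 7, so 7 is optimal.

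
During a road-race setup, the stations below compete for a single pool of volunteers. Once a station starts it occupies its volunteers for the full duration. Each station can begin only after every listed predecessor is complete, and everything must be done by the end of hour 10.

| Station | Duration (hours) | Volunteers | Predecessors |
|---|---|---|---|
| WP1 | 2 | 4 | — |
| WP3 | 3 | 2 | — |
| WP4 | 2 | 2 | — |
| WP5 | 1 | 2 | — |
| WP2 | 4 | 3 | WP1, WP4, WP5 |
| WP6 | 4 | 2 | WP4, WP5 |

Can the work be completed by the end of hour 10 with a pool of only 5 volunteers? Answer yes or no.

Schedule WP1@1, WP3@3, WP4@3, WP5@5, WP2@6, WP6@6: h1:4  h2:4  h3:4  h4:4  h5:4  h6:5  h7:5  h8:5  h9:5  h10:0 — peak 5 ≤ 5.

yes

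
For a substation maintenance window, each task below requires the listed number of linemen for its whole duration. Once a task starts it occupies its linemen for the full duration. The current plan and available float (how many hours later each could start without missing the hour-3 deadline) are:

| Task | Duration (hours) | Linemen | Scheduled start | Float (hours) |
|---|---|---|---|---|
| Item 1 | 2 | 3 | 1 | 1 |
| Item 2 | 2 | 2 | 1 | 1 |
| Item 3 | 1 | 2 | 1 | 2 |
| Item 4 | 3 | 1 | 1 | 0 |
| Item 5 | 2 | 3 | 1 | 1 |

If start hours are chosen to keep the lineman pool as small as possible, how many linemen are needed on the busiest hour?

Early-start (Item 1@1, Item 2@1, Item 3@1, Item 4@1, Item 5@1) gives peak 11: h1:11  h2:9  h3:1.
Shift Item 5→2.
Schedule Item 1@1, Item 2@1, Item 3@1, Item 4@1, Item 5@2: h1:8  h2:9  h3:4 — peak 9.
No arrangement of the 24 feasible schedules does better.

9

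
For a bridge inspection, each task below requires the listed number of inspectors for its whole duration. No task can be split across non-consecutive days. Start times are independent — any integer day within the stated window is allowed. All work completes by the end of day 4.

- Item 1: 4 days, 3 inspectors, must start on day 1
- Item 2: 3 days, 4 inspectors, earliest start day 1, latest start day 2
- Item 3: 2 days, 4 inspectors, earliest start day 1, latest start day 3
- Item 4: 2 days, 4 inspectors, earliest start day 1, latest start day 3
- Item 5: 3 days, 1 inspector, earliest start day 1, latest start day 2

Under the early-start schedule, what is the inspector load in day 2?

At early start, day 2 has: Item 1, Item 2, Item 3, Item 4, Item 5.
Demand: 3 + 4 + 4 + 4 + 1 = 16.

16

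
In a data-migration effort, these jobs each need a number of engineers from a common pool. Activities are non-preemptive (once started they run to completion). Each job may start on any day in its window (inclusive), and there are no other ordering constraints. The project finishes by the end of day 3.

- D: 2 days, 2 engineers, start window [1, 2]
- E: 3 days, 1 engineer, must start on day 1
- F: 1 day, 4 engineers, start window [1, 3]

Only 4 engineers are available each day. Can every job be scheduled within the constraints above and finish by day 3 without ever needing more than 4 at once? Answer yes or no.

The minimum achievable peak is 5; 4 < 5, so no feasible schedule stays within the cap.

no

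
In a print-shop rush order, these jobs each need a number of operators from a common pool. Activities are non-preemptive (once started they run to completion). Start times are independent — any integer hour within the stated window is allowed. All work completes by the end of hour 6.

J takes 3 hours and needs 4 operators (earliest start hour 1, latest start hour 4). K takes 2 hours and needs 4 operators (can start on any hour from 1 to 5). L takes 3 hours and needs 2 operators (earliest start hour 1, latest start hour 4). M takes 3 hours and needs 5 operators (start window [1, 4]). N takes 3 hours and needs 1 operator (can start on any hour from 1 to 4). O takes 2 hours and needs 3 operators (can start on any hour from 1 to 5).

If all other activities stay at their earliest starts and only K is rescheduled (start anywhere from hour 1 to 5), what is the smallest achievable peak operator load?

K@1: h1:19  h2:19  h3:12  h4:0  h5:0  h6:0 → peak 19
K@2: h1:15  h2:19  h3:16  h4:0  h5:0  h6:0 → peak 19
K@3: h1:15  h2:15  h3:16  h4:4  h5:0  h6:0 → peak 16
K@4: h1:15  h2:15  h3:12  h4:4  h5:4  h6:0 → peak 15
K@5: h1:15  h2:15  h3:12  h4:0  h5:4  h6:4 → peak 15
Best is K@4, peak 15.

15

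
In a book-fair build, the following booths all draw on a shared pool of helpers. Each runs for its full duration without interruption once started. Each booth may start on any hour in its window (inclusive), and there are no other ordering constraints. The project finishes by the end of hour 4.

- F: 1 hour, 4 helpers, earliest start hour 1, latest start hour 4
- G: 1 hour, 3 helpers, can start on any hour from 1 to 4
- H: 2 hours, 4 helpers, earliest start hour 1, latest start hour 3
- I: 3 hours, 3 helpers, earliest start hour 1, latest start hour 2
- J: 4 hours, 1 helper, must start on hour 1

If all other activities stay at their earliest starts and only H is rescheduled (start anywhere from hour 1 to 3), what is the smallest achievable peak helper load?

11

H@1: h1:15  h2:8  h3:4  h4:1 → peak 15
H@2: h1:11  h2:8  h3:8  h4:1 → peak 11
H@3: h1:11  h2:4  h3:8  h4:5 → peak 11
Best is H@2, peak 11.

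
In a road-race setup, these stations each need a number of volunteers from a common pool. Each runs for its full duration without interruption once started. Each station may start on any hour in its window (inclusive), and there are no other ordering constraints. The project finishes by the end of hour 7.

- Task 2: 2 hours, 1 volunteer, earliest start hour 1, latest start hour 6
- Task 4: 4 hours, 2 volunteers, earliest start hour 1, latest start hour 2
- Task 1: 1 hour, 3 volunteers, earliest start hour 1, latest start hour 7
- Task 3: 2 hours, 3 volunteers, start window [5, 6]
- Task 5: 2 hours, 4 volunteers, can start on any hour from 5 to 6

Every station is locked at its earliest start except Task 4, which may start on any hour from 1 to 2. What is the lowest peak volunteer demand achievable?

7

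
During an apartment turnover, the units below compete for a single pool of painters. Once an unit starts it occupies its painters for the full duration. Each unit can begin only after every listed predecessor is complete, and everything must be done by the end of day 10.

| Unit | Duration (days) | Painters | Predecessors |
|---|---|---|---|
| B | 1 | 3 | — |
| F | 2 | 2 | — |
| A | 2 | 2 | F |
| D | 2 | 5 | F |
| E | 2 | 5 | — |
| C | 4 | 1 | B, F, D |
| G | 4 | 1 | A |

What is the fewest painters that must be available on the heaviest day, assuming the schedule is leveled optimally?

6

Early-start (B@1, F@1, A@3, D@3, E@1, C@5, G@5) gives peak 10: d1:10  d2:7  d3:7  d4:7  d5:2  d6:2  d7:2  d8:2  d9:0  d10:0.
Shift D→5, E→9, C→7.
Schedule B@1, F@1, A@3, D@5, E@9, C@7, G@5: d1:5  d2:2  d3:2  d4:2  d5:6  d6:6  d7:2  d8:2  d9:6  d10:6 — peak 6.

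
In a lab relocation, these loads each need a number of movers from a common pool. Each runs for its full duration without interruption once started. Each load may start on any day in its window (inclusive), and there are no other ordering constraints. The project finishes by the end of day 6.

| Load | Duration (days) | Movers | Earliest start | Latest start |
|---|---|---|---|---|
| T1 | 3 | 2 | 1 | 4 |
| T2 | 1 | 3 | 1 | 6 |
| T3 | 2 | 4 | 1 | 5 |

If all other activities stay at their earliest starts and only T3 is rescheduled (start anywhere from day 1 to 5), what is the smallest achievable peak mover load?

T3@1: d1:9  d2:6  d3:2  d4:0  d5:0  d6:0 → peak 9
T3@2: d1:5  d2:6  d3:6  d4:0  d5:0  d6:0 → peak 6
T3@3: d1:5  d2:2  d3:6  d4:4  d5:0  d6:0 → peak 6
T3@4: d1:5  d2:2  d3:2  d4:4  d5:4  d6:0 → peak 5
T3@5: d1:5  d2:2  d3:2  d4:0  d5:4  d6:4 → peak 5
Best is T3@4, peak 5.

5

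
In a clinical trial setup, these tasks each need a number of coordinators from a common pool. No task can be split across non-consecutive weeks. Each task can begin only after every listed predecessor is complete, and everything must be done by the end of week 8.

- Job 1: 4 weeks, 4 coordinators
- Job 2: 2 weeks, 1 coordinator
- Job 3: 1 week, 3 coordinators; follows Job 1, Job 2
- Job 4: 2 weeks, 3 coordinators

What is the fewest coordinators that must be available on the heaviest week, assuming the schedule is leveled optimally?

Early-start (Job 1@1, Job 2@1, Job 3@5, Job 4@1) gives peak 8: w1:8  w2:8  w3:4  w4:4  w5:3  w6:0  w7:0  w8:0.
Shift Job 2→5, Job 3→7, Job 4→5.
Schedule Job 1@1, Job 2@5, Job 3@7, Job 4@5: w1:4  w2:4  w3:4  w4:4  w5:4  w6:4  w7:3  w8:0 — peak 4.
Total coordinator-weeks = 27 over 8 weeks ⇒ peak ≥ ⌈27/8⌉ = 4, so 4 is optimal.

4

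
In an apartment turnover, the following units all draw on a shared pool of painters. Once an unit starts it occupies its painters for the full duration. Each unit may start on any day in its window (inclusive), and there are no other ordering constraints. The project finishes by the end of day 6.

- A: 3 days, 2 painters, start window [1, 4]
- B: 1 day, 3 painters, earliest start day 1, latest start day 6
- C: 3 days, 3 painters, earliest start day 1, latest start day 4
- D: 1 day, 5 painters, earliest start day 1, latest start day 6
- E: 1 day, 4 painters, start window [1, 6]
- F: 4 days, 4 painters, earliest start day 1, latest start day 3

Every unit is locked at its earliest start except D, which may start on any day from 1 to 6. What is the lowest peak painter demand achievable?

D@1: d1:21  d2:9  d3:9  d4:4  d5:0  d6:0 → peak 21
D@2: d1:16  d2:14  d3:9  d4:4  d5:0  d6:0 → peak 16
D@3: d1:16  d2:9  d3:14  d4:4  d5:0  d6:0 → peak 16
D@4: d1:16  d2:9  d3:9  d4:9  d5:0  d6:0 → peak 16
D@5: d1:16  d2:9  d3:9  d4:4  d5:5  d6:0 → peak 16
D@6: d1:16  d2:9  d3:9  d4:4  d5:0  d6:5 → peak 16
Best is D@2, peak 16.

16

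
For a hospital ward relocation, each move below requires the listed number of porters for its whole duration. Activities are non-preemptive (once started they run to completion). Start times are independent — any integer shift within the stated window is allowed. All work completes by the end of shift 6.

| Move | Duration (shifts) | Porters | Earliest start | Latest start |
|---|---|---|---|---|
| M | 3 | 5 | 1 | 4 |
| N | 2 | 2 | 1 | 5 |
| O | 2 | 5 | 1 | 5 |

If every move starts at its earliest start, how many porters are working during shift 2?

At early start, shift 2 has: M, N, O.
Demand: 5 + 2 + 5 = 12.

12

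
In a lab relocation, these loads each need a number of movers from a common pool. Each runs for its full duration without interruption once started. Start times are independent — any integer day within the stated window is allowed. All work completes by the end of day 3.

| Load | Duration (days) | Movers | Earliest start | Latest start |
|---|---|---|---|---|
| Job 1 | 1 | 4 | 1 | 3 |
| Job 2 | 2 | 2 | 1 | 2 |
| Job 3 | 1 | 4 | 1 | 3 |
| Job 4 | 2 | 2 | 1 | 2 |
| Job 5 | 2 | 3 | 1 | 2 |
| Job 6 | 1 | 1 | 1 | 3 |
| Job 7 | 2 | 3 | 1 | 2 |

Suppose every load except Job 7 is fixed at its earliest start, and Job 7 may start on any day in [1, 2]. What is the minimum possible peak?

Job 7@1: d1:19  d2:10  d3:0 → peak 19
Job 7@2: d1:16  d2:10  d3:3 → peak 16
Best is Job 7@2, peak 16.

16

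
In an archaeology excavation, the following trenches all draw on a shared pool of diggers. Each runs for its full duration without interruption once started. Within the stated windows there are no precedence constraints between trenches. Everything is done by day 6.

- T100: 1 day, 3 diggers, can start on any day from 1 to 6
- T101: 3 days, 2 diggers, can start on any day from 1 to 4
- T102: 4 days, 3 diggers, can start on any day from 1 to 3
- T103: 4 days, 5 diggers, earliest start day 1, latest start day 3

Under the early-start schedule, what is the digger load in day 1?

At early start, day 1 has: T100, T101, T102, T103.
Demand: 3 + 2 + 3 + 5 = 13.

13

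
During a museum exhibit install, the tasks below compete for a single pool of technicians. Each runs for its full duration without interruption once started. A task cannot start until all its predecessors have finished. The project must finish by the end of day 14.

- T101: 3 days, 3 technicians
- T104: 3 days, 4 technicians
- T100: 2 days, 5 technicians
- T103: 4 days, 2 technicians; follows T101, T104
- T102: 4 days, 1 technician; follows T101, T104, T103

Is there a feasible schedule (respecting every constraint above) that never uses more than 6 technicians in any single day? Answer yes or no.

yes

Schedule T101@1, T104@4, T100@11, T103@7, T102@11: d1:3  d2:3  d3:3  d4:4  d5:4  d6:4  d7:2  d8:2  d9:2  d10:2  d11:6  d12:6  d13:1  d14:1 — peak 6 ≤ 6.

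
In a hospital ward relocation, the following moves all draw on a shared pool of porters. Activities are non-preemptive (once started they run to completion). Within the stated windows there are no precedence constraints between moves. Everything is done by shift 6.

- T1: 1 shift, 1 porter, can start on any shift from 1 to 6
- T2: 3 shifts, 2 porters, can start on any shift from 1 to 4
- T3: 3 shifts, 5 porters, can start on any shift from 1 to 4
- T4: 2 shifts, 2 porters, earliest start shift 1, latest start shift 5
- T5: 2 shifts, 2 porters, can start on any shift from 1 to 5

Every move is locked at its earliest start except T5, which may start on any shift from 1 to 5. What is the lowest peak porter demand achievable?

10

T5@1: s1:12  s2:11  s3:7  s4:0  s5:0  s6:0 → peak 12
T5@2: s1:10  s2:11  s3:9  s4:0  s5:0  s6:0 → peak 11
T5@3: s1:10  s2:9  s3:9  s4:2  s5:0  s6:0 → peak 10
T5@4: s1:10  s2:9  s3:7  s4:2  s5:2  s6:0 → peak 10
T5@5: s1:10  s2:9  s3:7  s4:0  s5:2  s6:2 → peak 10
Best is T5@3, peak 10.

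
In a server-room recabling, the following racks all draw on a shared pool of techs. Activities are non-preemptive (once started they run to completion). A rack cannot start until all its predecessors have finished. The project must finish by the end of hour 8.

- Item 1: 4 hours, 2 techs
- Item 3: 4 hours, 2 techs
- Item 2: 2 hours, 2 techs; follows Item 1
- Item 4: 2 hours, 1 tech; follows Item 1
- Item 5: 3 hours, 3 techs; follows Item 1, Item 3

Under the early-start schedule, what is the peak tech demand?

Early-start schedule: Item 1@1, Item 3@1, Item 2@5, Item 4@5, Item 5@5.
Load per hour: hour 1: 4, hour 2: 4, hour 3: 4, hour 4: 4, hour 5: 6, hour 6: 6, hour 7: 3, hour 8: 0.
Peak is 6.

6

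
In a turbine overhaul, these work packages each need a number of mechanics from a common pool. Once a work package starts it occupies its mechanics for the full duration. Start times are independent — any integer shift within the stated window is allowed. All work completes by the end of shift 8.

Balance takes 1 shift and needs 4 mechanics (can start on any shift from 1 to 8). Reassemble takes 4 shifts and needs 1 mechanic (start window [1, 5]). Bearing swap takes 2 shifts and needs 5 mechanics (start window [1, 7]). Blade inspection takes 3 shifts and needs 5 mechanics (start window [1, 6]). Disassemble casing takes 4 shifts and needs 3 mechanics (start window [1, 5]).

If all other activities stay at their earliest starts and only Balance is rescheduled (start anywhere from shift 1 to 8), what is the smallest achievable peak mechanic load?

14

Balance@1: s1:18  s2:14  s3:9  s4:4  s5:0  s6:0  s7:0  s8:0 → peak 18
Balance@2: s1:14  s2:18  s3:9  s4:4  s5:0  s6:0  s7:0  s8:0 → peak 18
Balance@3: s1:14  s2:14  s3:13  s4:4  s5:0  s6:0  s7:0  s8:0 → peak 14
Balance@4: s1:14  s2:14  s3:9  s4:8  s5:0  s6:0  s7:0  s8:0 → peak 14
Balance@5: s1:14  s2:14  s3:9  s4:4  s5:4  s6:0  s7:0  s8:0 → peak 14
Balance@6: s1:14  s2:14  s3:9  s4:4  s5:0  s6:4  s7:0  s8:0 → peak 14
Balance@7: s1:14  s2:14  s3:9  s4:4  s5:0  s6:0  s7:4  s8:0 → peak 14
Balance@8: s1:14  s2:14  s3:9  s4:4  s5:0  s6:0  s7:0  s8:4 → peak 14
Best is Balance@3, peak 14.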